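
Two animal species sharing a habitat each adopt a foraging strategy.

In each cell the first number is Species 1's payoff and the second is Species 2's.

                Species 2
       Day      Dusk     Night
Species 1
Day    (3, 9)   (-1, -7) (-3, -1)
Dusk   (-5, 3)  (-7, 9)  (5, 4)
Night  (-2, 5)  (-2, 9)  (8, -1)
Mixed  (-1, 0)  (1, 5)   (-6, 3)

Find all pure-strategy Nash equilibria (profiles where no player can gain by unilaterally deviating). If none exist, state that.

(Day, Day): Species 1 gets 3, best alternative -1; Species 2 gets 9, best alternative -1. No profitable deviation — NE.
(Day, Dusk): Species 1 can switch to Mixed (-1 → 1). Not NE.
(Day, Night): Species 1 can switch to Dusk (-3 → 5). Not NE.
(Dusk, Day): Species 1 can switch to Day (-5 → 3). Not NE.
(Dusk, Dusk): Species 1 can switch to Day (-7 → -1). Not NE.
(Dusk, Night): Species 1 can switch to Night (5 → 8). Not NE.
(Night, Day): Species 1 can switch to Day (-2 → 3). Not NE.
(Night, Dusk): Species 1 can switch to Day (-2 → -1). Not NE.
(Night, Night): Species 2 can switch to Day (-1 → 5). Not NE.
(Mixed, Day): Species 1 can switch to Day (-1 → 3). Not NE.
(Mixed, Dusk): Species 1 gets 1, best alternative -1; Species 2 gets 5, best alternative 3. No profitable deviation — NE.
(Mixed, Night): Species 1 can switch to Day (-6 → -3). Not NE.

(Day, Day), (Mixed, Dusk)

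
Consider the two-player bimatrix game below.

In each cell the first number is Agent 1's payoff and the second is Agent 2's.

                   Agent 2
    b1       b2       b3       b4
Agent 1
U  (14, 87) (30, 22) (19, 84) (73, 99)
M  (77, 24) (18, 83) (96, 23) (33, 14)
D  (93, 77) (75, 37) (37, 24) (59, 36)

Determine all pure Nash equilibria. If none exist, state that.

Agent 1 against b1: payoffs 14, 77, 93 → best response D.
Agent 1 against b2: payoffs 30, 18, 75 → best response D.
Agent 1 against b3: payoffs 19, 96, 37 → best response M.
Agent 1 against b4: payoffs 73, 33, 59 → best response U.
Agent 2 against U: payoffs 87, 22, 84, 99 → best response b4.
Agent 2 against M: payoffs 24, 83, 23, 14 → best response b2.
Agent 2 against D: payoffs 77, 37, 24, 36 → best response b1.
Mutual best responses: (U, b4); (D, b1).

(U, b4) and (D, b1)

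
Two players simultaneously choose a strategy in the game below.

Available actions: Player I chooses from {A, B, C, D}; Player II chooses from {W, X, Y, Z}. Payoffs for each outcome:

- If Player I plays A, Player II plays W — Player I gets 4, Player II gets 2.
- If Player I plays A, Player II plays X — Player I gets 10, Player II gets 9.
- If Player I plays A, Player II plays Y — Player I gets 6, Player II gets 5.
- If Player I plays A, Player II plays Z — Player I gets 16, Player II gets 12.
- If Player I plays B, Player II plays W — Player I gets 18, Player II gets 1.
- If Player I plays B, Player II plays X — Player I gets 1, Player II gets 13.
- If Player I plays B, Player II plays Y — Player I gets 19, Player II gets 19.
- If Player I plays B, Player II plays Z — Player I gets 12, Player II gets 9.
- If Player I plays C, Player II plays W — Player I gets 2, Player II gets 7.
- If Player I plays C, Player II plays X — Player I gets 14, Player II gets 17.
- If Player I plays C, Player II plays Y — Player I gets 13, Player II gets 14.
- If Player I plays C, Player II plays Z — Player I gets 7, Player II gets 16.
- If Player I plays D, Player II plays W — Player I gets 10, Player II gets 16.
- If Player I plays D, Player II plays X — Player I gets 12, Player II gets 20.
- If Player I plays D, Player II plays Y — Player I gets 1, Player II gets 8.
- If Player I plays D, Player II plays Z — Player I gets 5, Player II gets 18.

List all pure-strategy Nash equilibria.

(A, W): Player I can switch to B (4 → 18). Not NE.
(A, X): Player I can switch to C (10 → 14). Not NE.
(A, Y): Player I can switch to B (6 → 19). Not NE.
(A, Z): Player I gets 16, best alternative 12; Player II gets 12, best alternative 9. No profitable deviation — NE.
(B, W): Player II can switch to X (1 → 13). Not NE.
(B, X): Player I can switch to A (1 → 10). Not NE.
(B, Y): Player I gets 19, best alternative 13; Player II gets 19, best alternative 13. No profitable deviation — NE.
(B, Z): Player I can switch to A (12 → 16). Not NE.
(C, W): Player I can switch to A (2 → 4). Not NE.
(C, X): Player I gets 14, best alternative 12; Player II gets 17, best alternative 16. No profitable deviation — NE.
(C, Y): Player I can switch to B (13 → 19). Not NE.
(C, Z): Player I can switch to A (7 → 16). Not NE.
(D, W): Player I can switch to B (10 → 18). Not NE.
(D, X): Player I can switch to C (12 → 14). Not NE.
(D, Y): Player I can switch to A (1 → 6). Not NE.
(The remaining 1 profile has a profitable deviation by the same check.)

(A, Z); (B, Y); (C, X)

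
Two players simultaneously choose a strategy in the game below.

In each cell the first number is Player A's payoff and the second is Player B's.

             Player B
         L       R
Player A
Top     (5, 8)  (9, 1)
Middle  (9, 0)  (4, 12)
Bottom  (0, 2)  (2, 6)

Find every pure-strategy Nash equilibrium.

For each player, find the best response to each opponent profile; mutual best responses are the pure NE.
Player A against L: payoffs 5, 9, 0 → best response Middle.
Player A against R: payoffs 9, 4, 2 → best response Top.
Player B against Top: payoffs 8, 1 → best response L.
Player B against Middle: payoffs 0, 12 → best response R.
Player B against Bottom: payoffs 2, 6 → best response R.
No profile is a mutual best response for all players.

none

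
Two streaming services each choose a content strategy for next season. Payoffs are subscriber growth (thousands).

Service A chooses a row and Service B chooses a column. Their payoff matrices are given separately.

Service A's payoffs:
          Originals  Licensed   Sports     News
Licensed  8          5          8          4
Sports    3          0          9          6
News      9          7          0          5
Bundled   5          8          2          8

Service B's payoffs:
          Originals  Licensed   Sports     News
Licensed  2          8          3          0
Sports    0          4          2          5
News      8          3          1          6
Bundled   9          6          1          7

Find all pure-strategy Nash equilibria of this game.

Service A against Originals: payoffs 8, 3, 9, 5 → best response News.
Service A against Licensed: payoffs 5, 0, 7, 8 → best response Bundled.
Service A against Sports: payoffs 8, 9, 0, 2 → best response Sports.
Service A against News: payoffs 4, 6, 5, 8 → best response Bundled.
Service B against Licensed: payoffs 2, 8, 3, 0 → best response Licensed.
Service B against Sports: payoffs 0, 4, 2, 5 → best response News.
Service B against News: payoffs 8, 3, 1, 6 → best response Originals.
Service B against Bundled: payoffs 9, 6, 1, 7 → best response Originals.
Mutual best responses: (News, Originals).

Pure NE: (News, Originals)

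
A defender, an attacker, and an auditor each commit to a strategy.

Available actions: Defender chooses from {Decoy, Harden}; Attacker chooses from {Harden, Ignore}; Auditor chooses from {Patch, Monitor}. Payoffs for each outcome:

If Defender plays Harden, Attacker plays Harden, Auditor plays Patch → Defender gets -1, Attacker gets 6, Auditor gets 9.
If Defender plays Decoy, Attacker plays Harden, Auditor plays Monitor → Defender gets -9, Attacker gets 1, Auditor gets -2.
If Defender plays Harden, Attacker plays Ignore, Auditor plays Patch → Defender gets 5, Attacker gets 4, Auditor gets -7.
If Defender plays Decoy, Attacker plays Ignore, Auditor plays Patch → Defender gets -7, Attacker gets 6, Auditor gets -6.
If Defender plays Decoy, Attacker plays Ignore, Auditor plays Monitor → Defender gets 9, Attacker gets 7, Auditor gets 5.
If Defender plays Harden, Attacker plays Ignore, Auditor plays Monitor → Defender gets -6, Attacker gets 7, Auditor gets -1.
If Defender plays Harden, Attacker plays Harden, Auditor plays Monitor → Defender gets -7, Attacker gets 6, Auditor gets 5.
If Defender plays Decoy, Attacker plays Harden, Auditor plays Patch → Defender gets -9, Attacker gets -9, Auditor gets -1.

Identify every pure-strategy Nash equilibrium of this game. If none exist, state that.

Pure-strategy Nash equilibria: (Decoy, Ignore, Monitor) and (Harden, Harden, Patch)

Mark each player's best response to every combination of opponents' strategies; a profile where every player is best-responding is a pure Nash equilibrium.
Defender against (Harden, Patch): payoffs -9, -1 → best response Harden.
Defender against (Harden, Monitor): payoffs -9, -7 → best response Harden.
Defender against (Ignore, Patch): payoffs -7, 5 → best response Harden.
Defender against (Ignore, Monitor): payoffs 9, -6 → best response Decoy.
Attacker against (Decoy, Patch): payoffs -9, 6 → best response Ignore.
Attacker against (Decoy, Monitor): payoffs 1, 7 → best response Ignore.
Attacker against (Harden, Patch): payoffs 6, 4 → best response Harden.
Attacker against (Harden, Monitor): payoffs 6, 7 → best response Ignore.
Auditor against (Decoy, Harden): payoffs -1, -2 → best response Patch.
Auditor against (Decoy, Ignore): payoffs -6, 5 → best response Monitor.
Auditor against (Harden, Harden): payoffs 9, 5 → best response Patch.
Auditor against (Harden, Ignore): payoffs -7, -1 → best response Monitor.
Mutual best responses: (Decoy, Ignore, Monitor); (Harden, Harden, Patch).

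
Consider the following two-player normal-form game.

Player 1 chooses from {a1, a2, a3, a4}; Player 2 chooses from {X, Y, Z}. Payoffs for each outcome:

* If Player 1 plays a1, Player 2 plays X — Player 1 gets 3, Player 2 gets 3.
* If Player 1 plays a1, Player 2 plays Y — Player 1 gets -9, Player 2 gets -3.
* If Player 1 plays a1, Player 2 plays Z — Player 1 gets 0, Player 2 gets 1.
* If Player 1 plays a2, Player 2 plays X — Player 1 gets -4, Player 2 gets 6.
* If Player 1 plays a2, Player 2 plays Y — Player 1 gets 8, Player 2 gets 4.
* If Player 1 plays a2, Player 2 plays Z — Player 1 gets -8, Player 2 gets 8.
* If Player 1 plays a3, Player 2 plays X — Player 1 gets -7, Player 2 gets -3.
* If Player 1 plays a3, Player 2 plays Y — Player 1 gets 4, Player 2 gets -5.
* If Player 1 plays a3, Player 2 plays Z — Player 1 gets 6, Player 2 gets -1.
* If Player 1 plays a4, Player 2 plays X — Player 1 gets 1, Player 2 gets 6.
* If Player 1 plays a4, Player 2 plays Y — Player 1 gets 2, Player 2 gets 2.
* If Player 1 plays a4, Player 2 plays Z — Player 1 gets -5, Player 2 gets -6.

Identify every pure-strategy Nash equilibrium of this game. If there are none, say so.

(a1, X): Player 1 gets 3, best alternative 1; Player 2 gets 3, best alternative 1. No profitable deviation — NE.
(a1, Y): Player 1 can switch to a2 (-9 → 8). Not NE.
(a1, Z): Player 1 can switch to a3 (0 → 6). Not NE.
(a2, X): Player 1 can switch to a1 (-4 → 3). Not NE.
(a2, Y): Player 2 can switch to X (4 → 6). Not NE.
(a2, Z): Player 1 can switch to a1 (-8 → 0). Not NE.
(a3, X): Player 1 can switch to a1 (-7 → 3). Not NE.
(a3, Y): Player 1 can switch to a2 (4 → 8). Not NE.
(a3, Z): Player 1 gets 6, best alternative 0; Player 2 gets -1, best alternative -3. No profitable deviation — NE.
(a4, X): Player 1 can switch to a1 (1 → 3). Not NE.
(a4, Y): Player 1 can switch to a2 (2 → 8). Not NE.
(a4, Z): Player 1 can switch to a1 (-5 → 0). Not NE.

(a1, X), (a3, Z)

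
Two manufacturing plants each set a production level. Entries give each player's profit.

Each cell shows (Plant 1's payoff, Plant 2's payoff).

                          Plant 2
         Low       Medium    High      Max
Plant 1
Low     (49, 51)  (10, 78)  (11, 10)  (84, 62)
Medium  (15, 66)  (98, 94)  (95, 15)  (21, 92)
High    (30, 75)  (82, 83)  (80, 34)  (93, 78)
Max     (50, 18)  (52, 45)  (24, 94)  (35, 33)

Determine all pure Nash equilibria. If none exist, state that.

Pure NE: (Medium, Medium)

Plant 1 against Low: payoffs 49, 15, 30, 50 → best response Max.
Plant 1 against Medium: payoffs 10, 98, 82, 52 → best response Medium.
Plant 1 against High: payoffs 11, 95, 80, 24 → best response Medium.
Plant 1 against Max: payoffs 84, 21, 93, 35 → best response High.
Plant 2 against Low: payoffs 51, 78, 10, 62 → best response Medium.
Plant 2 against Medium: payoffs 66, 94, 15, 92 → best response Medium.
Plant 2 against High: payoffs 75, 83, 34, 78 → best response Medium.
Plant 2 against Max: payoffs 18, 45, 94, 33 → best response High.
Mutual best responses: (Medium, Medium).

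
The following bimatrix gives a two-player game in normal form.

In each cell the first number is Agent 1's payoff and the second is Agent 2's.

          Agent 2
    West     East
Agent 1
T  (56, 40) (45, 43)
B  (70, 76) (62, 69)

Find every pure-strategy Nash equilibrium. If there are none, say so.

Check each profile: it is a Nash equilibrium iff no player can strictly gain by switching unilaterally.
(T, West): Agent 1 can switch to B (56 → 70). Not NE.
(T, East): Agent 1 can switch to B (45 → 62). Not NE.
(B, West): Agent 1 gets 70, best alternative 56; Agent 2 gets 76, best alternative 69. No profitable deviation — NE.
(B, East): Agent 2 can switch to West (69 → 76). Not NE.

The unique pure-strategy Nash equilibrium is (B, West).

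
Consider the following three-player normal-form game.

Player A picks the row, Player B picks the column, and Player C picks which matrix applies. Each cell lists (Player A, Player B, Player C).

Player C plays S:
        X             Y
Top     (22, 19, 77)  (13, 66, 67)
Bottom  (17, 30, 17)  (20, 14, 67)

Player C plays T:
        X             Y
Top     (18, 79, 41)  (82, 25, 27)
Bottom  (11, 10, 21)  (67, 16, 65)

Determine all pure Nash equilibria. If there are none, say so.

No pure-strategy Nash equilibrium.

(Top, X, S): Player B can switch to Y (19 → 66). Not NE.
(Top, X, T): Player C can switch to S (41 → 77). Not NE.
(Top, Y, S): Player A can switch to Bottom (13 → 20). Not NE.
(Top, Y, T): Player B can switch to X (25 → 79). Not NE.
(Bottom, X, S): Player A can switch to Top (17 → 22). Not NE.
(Bottom, X, T): Player A can switch to Top (11 → 18). Not NE.
(Bottom, Y, S): Player B can switch to X (14 → 30). Not NE.
(Bottom, Y, T): Player A can switch to Top (67 → 82). Not NE.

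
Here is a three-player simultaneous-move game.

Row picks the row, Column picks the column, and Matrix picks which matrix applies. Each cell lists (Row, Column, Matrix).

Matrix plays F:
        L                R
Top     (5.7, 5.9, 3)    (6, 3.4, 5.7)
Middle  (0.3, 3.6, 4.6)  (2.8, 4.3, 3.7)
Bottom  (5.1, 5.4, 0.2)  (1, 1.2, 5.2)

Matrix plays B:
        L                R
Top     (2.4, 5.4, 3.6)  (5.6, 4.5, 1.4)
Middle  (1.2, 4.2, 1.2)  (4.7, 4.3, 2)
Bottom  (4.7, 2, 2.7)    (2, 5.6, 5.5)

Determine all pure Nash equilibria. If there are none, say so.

Row against (L, F): payoffs 5.7, 0.3, 5.1 → best response Top.
Row against (L, B): payoffs 2.4, 1.2, 4.7 → best response Bottom.
Row against (R, F): payoffs 6, 2.8, 1 → best response Top.
Row against (R, B): payoffs 5.6, 4.7, 2 → best response Top.
Column against (Top, F): payoffs 5.9, 3.4 → best response L.
Column against (Top, B): payoffs 5.4, 4.5 → best response L.
Column against (Middle, F): payoffs 3.6, 4.3 → best response R.
Column against (Middle, B): payoffs 4.2, 4.3 → best response R.
Column against (Bottom, F): payoffs 5.4, 1.2 → best response L.
Column against (Bottom, B): payoffs 2, 5.6 → best response R.
Matrix against (Top, L): payoffs 3, 3.6 → best response B.
Matrix against (Top, R): payoffs 5.7, 1.4 → best response F.
Matrix against (Middle, L): payoffs 4.6, 1.2 → best response F.
Matrix against (Middle, R): payoffs 3.7, 2 → best response F.
Matrix against (Bottom, L): payoffs 0.2, 2.7 → best response B.
Matrix against (Bottom, R): payoffs 5.2, 5.5 → best response B.
No profile is a mutual best response for all players.

There is no pure-strategy Nash equilibrium.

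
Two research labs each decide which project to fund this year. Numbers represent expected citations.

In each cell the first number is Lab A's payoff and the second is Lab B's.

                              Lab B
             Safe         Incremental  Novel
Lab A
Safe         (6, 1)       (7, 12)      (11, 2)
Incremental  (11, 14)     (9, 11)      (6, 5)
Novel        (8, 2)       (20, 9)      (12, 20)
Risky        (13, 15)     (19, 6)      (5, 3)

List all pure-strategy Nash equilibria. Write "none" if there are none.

Lab A against Safe: payoffs 6, 11, 8, 13 → best response Risky.
Lab A against Incremental: payoffs 7, 9, 20, 19 → best response Novel.
Lab A against Novel: payoffs 11, 6, 12, 5 → best response Novel.
Lab B against Safe: payoffs 1, 12, 2 → best response Incremental.
Lab B against Incremental: payoffs 14, 11, 5 → best response Safe.
Lab B against Novel: payoffs 2, 9, 20 → best response Novel.
Lab B against Risky: payoffs 15, 6, 3 → best response Safe.
Mutual best responses: (Novel, Novel); (Risky, Safe).

(Novel, Novel) and (Risky, Safe)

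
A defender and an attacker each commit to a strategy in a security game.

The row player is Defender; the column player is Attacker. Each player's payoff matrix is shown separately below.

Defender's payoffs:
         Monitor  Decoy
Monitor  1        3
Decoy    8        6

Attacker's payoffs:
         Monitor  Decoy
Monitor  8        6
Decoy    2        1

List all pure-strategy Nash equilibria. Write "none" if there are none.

For each strategy profile, look for a profitable unilateral deviation.
(Monitor, Monitor): Defender can switch to Decoy (1 → 8). Not NE.
(Monitor, Decoy): Defender can switch to Decoy (3 → 6). Not NE.
(Decoy, Monitor): Defender gets 8, best alternative 1; Attacker gets 2, best alternative 1. No profitable deviation — NE.
(Decoy, Decoy): Attacker can switch to Monitor (1 → 2). Not NE.

The unique pure-strategy Nash equilibrium is (Decoy, Monitor).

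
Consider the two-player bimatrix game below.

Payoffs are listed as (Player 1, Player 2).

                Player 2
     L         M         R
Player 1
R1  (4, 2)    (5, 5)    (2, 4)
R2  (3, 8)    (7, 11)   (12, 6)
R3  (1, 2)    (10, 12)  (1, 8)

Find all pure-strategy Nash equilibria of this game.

Mark each player's best response to every combination of opponents' strategies; a profile where every player is best-responding is a pure Nash equilibrium.
Player 1 against L: payoffs 4, 3, 1 → best response R1.
Player 1 against M: payoffs 5, 7, 10 → best response R3.
Player 1 against R: payoffs 2, 12, 1 → best response R2.
Player 2 against R1: payoffs 2, 5, 4 → best response M.
Player 2 against R2: payoffs 8, 11, 6 → best response M.
Player 2 against R3: payoffs 2, 12, 8 → best response M.
Mutual best responses: (R3, M).

(R3, M)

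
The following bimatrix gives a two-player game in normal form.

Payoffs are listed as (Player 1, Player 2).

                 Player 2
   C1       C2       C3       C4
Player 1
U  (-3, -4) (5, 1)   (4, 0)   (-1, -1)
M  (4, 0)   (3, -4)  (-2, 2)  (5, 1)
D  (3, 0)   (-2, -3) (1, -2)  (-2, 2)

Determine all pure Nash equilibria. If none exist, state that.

Pure NE: (U, C2)

Player 1 against C1: payoffs -3, 4, 3 → best response M.
Player 1 against C2: payoffs 5, 3, -2 → best response U.
Player 1 against C3: payoffs 4, -2, 1 → best response U.
Player 1 against C4: payoffs -1, 5, -2 → best response M.
Player 2 against U: payoffs -4, 1, 0, -1 → best response C2.
Player 2 against M: payoffs 0, -4, 2, 1 → best response C3.
Player 2 against D: payoffs 0, -3, -2, 2 → best response C4.
Mutual best responses: (U, C2).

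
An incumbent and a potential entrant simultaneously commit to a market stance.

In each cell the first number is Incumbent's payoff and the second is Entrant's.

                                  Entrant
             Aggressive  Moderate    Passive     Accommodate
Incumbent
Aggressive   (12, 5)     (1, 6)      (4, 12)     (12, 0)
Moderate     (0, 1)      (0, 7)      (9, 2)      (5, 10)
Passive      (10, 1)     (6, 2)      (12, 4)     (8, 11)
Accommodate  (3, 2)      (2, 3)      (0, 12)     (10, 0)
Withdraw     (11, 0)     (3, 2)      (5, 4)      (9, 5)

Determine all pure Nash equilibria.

(Aggressive, Aggressive): Entrant can switch to Moderate (5 → 6). Not NE.
(Aggressive, Moderate): Incumbent can switch to Passive (1 → 6). Not NE.
(Aggressive, Passive): Incumbent can switch to Moderate (4 → 9). Not NE.
(Aggressive, Accommodate): Entrant can switch to Aggressive (0 → 5). Not NE.
(Moderate, Aggressive): Incumbent can switch to Aggressive (0 → 12). Not NE.
(Moderate, Moderate): Incumbent can switch to Aggressive (0 → 1). Not NE.
(Moderate, Passive): Incumbent can switch to Passive (9 → 12). Not NE.
(Moderate, Accommodate): Incumbent can switch to Aggressive (5 → 12). Not NE.
(Passive, Aggressive): Incumbent can switch to Aggressive (10 → 12). Not NE.
(Passive, Moderate): Entrant can switch to Passive (2 → 4). Not NE.
(The remaining 10 profiles each have a profitable deviation by the same check.)

There is no pure-strategy Nash equilibrium.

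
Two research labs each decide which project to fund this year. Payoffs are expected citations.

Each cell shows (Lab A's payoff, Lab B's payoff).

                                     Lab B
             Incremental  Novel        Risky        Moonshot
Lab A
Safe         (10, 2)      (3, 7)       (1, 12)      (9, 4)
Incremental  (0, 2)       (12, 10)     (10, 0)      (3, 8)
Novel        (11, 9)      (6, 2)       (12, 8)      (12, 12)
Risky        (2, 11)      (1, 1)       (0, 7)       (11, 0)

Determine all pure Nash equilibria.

(Incremental, Novel); (Novel, Moonshot)

(Safe, Incremental): Lab A can switch to Novel (10 → 11). Not NE.
(Safe, Novel): Lab A can switch to Incremental (3 → 12). Not NE.
(Safe, Risky): Lab A can switch to Incremental (1 → 10). Not NE.
(Safe, Moonshot): Lab A can switch to Novel (9 → 12). Not NE.
(Incremental, Incremental): Lab A can switch to Safe (0 → 10). Not NE.
(Incremental, Novel): Lab A gets 12, best alternative 6; Lab B gets 10, best alternative 8. No profitable deviation — NE.
(Incremental, Risky): Lab A can switch to Novel (10 → 12). Not NE.
(Incremental, Moonshot): Lab A can switch to Safe (3 → 9). Not NE.
(Novel, Incremental): Lab B can switch to Moonshot (9 → 12). Not NE.
(Novel, Moonshot): Lab A gets 12, best alternative 11; Lab B gets 12, best alternative 9. No profitable deviation — NE.
(The remaining 6 profiles each have a profitable deviation by the same check.)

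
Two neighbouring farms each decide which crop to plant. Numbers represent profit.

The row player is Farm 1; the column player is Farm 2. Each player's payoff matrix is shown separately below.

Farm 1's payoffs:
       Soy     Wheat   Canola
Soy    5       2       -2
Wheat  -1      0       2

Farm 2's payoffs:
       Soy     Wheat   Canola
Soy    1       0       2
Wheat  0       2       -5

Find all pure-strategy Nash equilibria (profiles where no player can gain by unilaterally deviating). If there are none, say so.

Mark each player's best response to every combination of opponents' strategies; a profile where every player is best-responding is a pure Nash equilibrium.
Farm 1 against Soy: payoffs 5, -1 → best response Soy.
Farm 1 against Wheat: payoffs 2, 0 → best response Soy.
Farm 1 against Canola: payoffs -2, 2 → best response Wheat.
Farm 2 against Soy: payoffs 1, 0, 2 → best response Canola.
Farm 2 against Wheat: payoffs 0, 2, -5 → best response Wheat.
No profile is a mutual best response for all players.

There is no pure-strategy Nash equilibrium.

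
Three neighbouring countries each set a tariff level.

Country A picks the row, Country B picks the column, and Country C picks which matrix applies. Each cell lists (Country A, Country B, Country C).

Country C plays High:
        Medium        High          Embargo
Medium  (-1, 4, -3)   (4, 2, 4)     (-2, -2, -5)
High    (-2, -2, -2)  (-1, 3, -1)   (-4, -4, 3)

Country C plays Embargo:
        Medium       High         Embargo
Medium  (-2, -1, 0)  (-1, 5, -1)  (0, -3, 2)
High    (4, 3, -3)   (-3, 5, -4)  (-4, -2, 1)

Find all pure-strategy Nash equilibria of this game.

(Medium, Medium, High): Country C can switch to Embargo (-3 → 0). Not NE.
(Medium, Medium, Embargo): Country A can switch to High (-2 → 4). Not NE.
(Medium, High, High): Country B can switch to Medium (2 → 4). Not NE.
(Medium, High, Embargo): Country C can switch to High (-1 → 4). Not NE.
(Medium, Embargo, High): Country B can switch to Medium (-2 → 4). Not NE.
(Medium, Embargo, Embargo): Country B can switch to Medium (-3 → -1). Not NE.
(High, Medium, High): Country A can switch to Medium (-2 → -1). Not NE.
(High, Medium, Embargo): Country B can switch to High (3 → 5). Not NE.
(High, High, High): Country A can switch to Medium (-1 → 4). Not NE.
(High, High, Embargo): Country A can switch to Medium (-3 → -1). Not NE.
(The remaining 2 profiles each have a profitable deviation by the same check.)

There is no pure-strategy Nash equilibrium.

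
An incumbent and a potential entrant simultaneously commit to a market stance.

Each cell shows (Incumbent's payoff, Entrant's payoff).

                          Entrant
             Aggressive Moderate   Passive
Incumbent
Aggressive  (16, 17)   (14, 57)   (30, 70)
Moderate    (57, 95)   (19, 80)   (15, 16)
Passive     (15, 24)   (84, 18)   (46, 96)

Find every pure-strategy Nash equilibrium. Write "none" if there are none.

The pure Nash equilibria are (Moderate, Aggressive), (Passive, Passive).

(Aggressive, Aggressive): Incumbent can switch to Moderate (16 → 57). Not NE.
(Aggressive, Moderate): Incumbent can switch to Moderate (14 → 19). Not NE.
(Aggressive, Passive): Incumbent can switch to Passive (30 → 46). Not NE.
(Moderate, Aggressive): Incumbent gets 57, best alternative 16; Entrant gets 95, best alternative 80. No profitable deviation — NE.
(Moderate, Moderate): Incumbent can switch to Passive (19 → 84). Not NE.
(Moderate, Passive): Incumbent can switch to Aggressive (15 → 30). Not NE.
(Passive, Aggressive): Incumbent can switch to Aggressive (15 → 16). Not NE.
(Passive, Moderate): Entrant can switch to Aggressive (18 → 24). Not NE.
(Passive, Passive): Incumbent gets 46, best alternative 30; Entrant gets 96, best alternative 24. No profitable deviation — NE.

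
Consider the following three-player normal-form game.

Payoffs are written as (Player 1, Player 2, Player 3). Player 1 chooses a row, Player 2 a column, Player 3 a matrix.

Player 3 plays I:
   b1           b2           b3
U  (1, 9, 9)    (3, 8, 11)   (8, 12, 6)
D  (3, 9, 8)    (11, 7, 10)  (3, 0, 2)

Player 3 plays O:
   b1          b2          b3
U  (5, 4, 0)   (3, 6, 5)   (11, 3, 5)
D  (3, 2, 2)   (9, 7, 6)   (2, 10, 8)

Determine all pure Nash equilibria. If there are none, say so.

(U, b1, I): Player 1 can switch to D (1 → 3). Not NE.
(U, b1, O): Player 2 can switch to b2 (4 → 6). Not NE.
(U, b2, I): Player 1 can switch to D (3 → 11). Not NE.
(U, b2, O): Player 1 can switch to D (3 → 9). Not NE.
(U, b3, I): Player 1 gets 8, best alternative 3; Player 2 gets 12, best alternative 9; Player 3 gets 6, best alternative 5. No profitable deviation — NE.
(U, b3, O): Player 2 can switch to b1 (3 → 4). Not NE.
(D, b1, I): Player 1 gets 3, best alternative 1; Player 2 gets 9, best alternative 7; Player 3 gets 8, best alternative 2. No profitable deviation — NE.
(D, b1, O): Player 1 can switch to U (3 → 5). Not NE.
(D, b2, I): Player 2 can switch to b1 (7 → 9). Not NE.
(D, b2, O): Player 2 can switch to b3 (7 → 10). Not NE.
(D, b3, I): Player 1 can switch to U (3 → 8). Not NE.
(D, b3, O): Player 1 can switch to U (2 → 11). Not NE.

(U, b3, I); (D, b1, I)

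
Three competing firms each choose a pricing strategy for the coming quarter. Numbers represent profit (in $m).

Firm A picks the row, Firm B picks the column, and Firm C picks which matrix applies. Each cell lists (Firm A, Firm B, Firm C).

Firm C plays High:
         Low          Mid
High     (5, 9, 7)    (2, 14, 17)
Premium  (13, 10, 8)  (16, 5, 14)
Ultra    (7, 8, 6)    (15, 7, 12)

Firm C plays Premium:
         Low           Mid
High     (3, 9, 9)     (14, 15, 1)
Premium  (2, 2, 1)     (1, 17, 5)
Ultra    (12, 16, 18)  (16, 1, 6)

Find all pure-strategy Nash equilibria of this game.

(Premium, Low, High), (Ultra, Low, Premium)

For each strategy profile, look for a profitable unilateral deviation.
(High, Low, High): Firm A can switch to Premium (5 → 13). Not NE.
(High, Low, Premium): Firm A can switch to Ultra (3 → 12). Not NE.
(High, Mid, High): Firm A can switch to Premium (2 → 16). Not NE.
(High, Mid, Premium): Firm A can switch to Ultra (14 → 16). Not NE.
(Premium, Low, High): Firm A gets 13, best alternative 7; Firm B gets 10, best alternative 5; Firm C gets 8, best alternative 1. No profitable deviation — NE.
(Premium, Low, Premium): Firm A can switch to High (2 → 3). Not NE.
(Premium, Mid, High): Firm B can switch to Low (5 → 10). Not NE.
(Premium, Mid, Premium): Firm A can switch to High (1 → 14). Not NE.
(Ultra, Low, High): Firm A can switch to Premium (7 → 13). Not NE.
(Ultra, Low, Premium): Firm A gets 12, best alternative 3; Firm B gets 16, best alternative 1; Firm C gets 18, best alternative 6. No profitable deviation — NE.
(The remaining 2 profiles each have a profitable deviation by the same check.)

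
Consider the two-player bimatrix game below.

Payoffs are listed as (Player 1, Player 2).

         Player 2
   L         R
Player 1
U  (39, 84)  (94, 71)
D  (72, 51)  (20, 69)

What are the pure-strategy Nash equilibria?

No pure-strategy Nash equilibrium.

(U, L): Player 1 can switch to D (39 → 72). Not NE.
(U, R): Player 2 can switch to L (71 → 84). Not NE.
(D, L): Player 2 can switch to R (51 → 69). Not NE.
(D, R): Player 1 can switch to U (20 → 94). Not NE.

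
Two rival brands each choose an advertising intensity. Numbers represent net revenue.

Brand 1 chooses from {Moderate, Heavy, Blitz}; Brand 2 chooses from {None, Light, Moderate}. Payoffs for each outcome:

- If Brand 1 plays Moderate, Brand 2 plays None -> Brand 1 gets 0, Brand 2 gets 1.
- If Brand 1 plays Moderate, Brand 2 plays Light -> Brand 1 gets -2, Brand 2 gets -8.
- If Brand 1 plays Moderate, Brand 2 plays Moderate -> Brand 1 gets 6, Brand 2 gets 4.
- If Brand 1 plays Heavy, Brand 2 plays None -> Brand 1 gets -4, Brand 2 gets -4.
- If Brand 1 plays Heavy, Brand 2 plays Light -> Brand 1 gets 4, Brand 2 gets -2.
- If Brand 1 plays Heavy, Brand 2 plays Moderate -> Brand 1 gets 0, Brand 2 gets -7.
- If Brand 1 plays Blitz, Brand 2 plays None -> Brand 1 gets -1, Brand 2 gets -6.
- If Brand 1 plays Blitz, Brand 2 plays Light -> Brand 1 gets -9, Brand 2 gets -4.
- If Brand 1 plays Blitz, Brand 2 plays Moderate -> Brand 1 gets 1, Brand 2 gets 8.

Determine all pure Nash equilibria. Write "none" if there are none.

(Moderate, Moderate); (Heavy, Light)

Mark each player's best response to every combination of opponents' strategies; a profile where every player is best-responding is a pure Nash equilibrium.
Brand 1 against None: payoffs 0, -4, -1 → best response Moderate.
Brand 1 against Light: payoffs -2, 4, -9 → best response Heavy.
Brand 1 against Moderate: payoffs 6, 0, 1 → best response Moderate.
Brand 2 against Moderate: payoffs 1, -8, 4 → best response Moderate.
Brand 2 against Heavy: payoffs -4, -2, -7 → best response Light.
Brand 2 against Blitz: payoffs -6, -4, 8 → best response Moderate.
Mutual best responses: (Moderate, Moderate); (Heavy, Light).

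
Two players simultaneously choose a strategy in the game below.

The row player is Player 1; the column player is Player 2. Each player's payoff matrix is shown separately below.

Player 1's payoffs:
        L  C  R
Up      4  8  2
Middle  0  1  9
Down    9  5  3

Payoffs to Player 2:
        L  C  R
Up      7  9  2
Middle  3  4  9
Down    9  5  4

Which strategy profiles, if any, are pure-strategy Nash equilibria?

The pure Nash equilibria are (Up, C) and (Middle, R) and (Down, L).

Player 1 against L: payoffs 4, 0, 9 → best response Down.
Player 1 against C: payoffs 8, 1, 5 → best response Up.
Player 1 against R: payoffs 2, 9, 3 → best response Middle.
Player 2 against Up: payoffs 7, 9, 2 → best response C.
Player 2 against Middle: payoffs 3, 4, 9 → best response R.
Player 2 against Down: payoffs 9, 5, 4 → best response L.
Mutual best responses: (Up, C); (Middle, R); (Down, L).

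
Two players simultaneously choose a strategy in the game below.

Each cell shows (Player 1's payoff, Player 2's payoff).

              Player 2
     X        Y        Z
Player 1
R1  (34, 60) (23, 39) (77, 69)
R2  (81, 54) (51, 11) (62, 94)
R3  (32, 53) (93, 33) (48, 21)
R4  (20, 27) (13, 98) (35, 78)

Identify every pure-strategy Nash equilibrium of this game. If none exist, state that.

Player 1 against X: payoffs 34, 81, 32, 20 → best response R2.
Player 1 against Y: payoffs 23, 51, 93, 13 → best response R3.
Player 1 against Z: payoffs 77, 62, 48, 35 → best response R1.
Player 2 against R1: payoffs 60, 39, 69 → best response Z.
Player 2 against R2: payoffs 54, 11, 94 → best response Z.
Player 2 against R3: payoffs 53, 33, 21 → best response X.
Player 2 against R4: payoffs 27, 98, 78 → best response Y.
Mutual best responses: (R1, Z).

Pure NE: (R1, Z)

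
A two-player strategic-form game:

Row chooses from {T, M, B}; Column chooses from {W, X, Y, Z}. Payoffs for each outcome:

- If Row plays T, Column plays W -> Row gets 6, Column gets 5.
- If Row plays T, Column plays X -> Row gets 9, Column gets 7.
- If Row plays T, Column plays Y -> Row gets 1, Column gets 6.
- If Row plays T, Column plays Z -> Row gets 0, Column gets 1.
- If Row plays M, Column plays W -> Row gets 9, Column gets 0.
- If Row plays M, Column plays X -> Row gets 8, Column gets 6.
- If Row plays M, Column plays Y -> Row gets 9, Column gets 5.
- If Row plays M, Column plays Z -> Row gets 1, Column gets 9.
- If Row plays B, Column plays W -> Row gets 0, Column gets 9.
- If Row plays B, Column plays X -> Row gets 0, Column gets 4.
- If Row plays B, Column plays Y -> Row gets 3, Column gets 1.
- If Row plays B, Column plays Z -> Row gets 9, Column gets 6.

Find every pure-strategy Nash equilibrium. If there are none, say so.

(T, W): Row can switch to M (6 → 9). Not NE.
(T, X): Row gets 9, best alternative 8; Column gets 7, best alternative 6. No profitable deviation — NE.
(T, Y): Row can switch to M (1 → 9). Not NE.
(T, Z): Row can switch to M (0 → 1). Not NE.
(M, W): Column can switch to X (0 → 6). Not NE.
(M, X): Row can switch to T (8 → 9). Not NE.
(M, Y): Column can switch to X (5 → 6). Not NE.
(The remaining 5 profiles each have a profitable deviation by the same check.)

The unique pure-strategy Nash equilibrium is (T, X).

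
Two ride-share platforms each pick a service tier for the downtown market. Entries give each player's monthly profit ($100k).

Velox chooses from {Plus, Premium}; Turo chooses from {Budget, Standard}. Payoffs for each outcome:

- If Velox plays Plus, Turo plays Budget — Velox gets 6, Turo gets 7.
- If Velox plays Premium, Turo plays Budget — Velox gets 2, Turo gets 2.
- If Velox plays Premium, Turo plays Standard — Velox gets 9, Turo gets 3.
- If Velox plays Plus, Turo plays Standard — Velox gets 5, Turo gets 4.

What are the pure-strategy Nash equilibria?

Pure-strategy Nash equilibria: (Plus, Budget) and (Premium, Standard)

Mark each player's best response to every combination of opponents' strategies; a profile where every player is best-responding is a pure Nash equilibrium.
Velox against Budget: payoffs 6, 2 → best response Plus.
Velox against Standard: payoffs 5, 9 → best response Premium.
Turo against Plus: payoffs 7, 4 → best response Budget.
Turo against Premium: payoffs 2, 3 → best response Standard.
Mutual best responses: (Plus, Budget); (Premium, Standard).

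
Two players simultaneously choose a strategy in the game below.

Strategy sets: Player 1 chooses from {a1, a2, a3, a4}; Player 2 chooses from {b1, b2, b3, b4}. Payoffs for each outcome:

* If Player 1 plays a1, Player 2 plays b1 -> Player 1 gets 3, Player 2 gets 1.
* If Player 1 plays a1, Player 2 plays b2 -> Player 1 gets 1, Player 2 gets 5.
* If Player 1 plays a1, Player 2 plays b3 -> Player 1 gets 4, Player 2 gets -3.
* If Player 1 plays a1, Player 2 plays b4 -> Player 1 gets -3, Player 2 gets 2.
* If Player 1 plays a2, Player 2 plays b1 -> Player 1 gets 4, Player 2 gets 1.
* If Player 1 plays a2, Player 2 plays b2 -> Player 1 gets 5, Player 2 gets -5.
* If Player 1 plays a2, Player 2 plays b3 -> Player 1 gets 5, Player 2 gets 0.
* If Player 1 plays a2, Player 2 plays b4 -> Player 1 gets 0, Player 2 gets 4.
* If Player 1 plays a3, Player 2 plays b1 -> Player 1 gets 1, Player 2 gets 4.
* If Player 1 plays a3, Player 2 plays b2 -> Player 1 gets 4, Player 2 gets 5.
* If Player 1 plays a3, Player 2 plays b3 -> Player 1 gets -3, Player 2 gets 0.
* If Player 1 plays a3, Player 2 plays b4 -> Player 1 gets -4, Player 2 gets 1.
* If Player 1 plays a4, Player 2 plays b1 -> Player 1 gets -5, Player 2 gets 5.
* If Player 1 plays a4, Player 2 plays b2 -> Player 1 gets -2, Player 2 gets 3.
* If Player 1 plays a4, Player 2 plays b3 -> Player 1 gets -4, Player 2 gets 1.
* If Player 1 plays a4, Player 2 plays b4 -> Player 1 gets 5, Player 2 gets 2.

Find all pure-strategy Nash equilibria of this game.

No pure-strategy Nash equilibrium.

Player 1 against b1: payoffs 3, 4, 1, -5 → best response a2.
Player 1 against b2: payoffs 1, 5, 4, -2 → best response a2.
Player 1 against b3: payoffs 4, 5, -3, -4 → best response a2.
Player 1 against b4: payoffs -3, 0, -4, 5 → best response a4.
Player 2 against a1: payoffs 1, 5, -3, 2 → best response b2.
Player 2 against a2: payoffs 1, -5, 0, 4 → best response b4.
Player 2 against a3: payoffs 4, 5, 0, 1 → best response b2.
Player 2 against a4: payoffs 5, 3, 1, 2 → best response b1.
No profile is a mutual best response for all players.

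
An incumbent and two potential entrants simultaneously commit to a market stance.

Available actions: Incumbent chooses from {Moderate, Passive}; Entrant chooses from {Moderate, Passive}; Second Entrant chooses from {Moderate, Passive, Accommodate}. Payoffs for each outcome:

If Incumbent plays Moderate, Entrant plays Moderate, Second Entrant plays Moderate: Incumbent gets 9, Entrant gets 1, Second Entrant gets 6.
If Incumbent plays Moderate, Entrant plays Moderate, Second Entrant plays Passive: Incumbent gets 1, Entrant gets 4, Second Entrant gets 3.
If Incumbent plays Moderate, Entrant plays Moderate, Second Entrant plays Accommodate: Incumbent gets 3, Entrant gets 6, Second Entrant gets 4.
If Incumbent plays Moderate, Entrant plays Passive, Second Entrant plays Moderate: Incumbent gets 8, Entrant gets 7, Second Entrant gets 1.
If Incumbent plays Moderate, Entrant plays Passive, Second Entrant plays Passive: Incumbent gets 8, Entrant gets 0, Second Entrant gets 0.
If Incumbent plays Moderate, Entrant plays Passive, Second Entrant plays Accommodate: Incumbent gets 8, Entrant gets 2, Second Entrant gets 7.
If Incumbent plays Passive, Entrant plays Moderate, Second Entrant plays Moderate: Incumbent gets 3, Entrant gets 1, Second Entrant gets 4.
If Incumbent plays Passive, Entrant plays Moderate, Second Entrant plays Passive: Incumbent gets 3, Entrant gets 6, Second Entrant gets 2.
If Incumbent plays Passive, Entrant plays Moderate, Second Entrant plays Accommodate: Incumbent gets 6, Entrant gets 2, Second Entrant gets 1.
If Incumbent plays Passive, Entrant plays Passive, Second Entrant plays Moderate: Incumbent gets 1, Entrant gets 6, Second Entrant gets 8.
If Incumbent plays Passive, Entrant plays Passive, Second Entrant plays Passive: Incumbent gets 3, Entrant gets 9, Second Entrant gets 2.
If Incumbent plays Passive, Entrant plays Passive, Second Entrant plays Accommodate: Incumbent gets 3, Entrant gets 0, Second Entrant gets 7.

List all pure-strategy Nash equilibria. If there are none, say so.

No pure-strategy Nash equilibrium.

(Moderate, Moderate, Moderate): Entrant can switch to Passive (1 → 7). Not NE.
(Moderate, Moderate, Passive): Incumbent can switch to Passive (1 → 3). Not NE.
(Moderate, Moderate, Accommodate): Incumbent can switch to Passive (3 → 6). Not NE.
(Moderate, Passive, Moderate): Second Entrant can switch to Accommodate (1 → 7). Not NE.
(Moderate, Passive, Passive): Entrant can switch to Moderate (0 → 4). Not NE.
(Moderate, Passive, Accommodate): Entrant can switch to Moderate (2 → 6). Not NE.
(Passive, Moderate, Moderate): Incumbent can switch to Moderate (3 → 9). Not NE.
(Passive, Moderate, Passive): Entrant can switch to Passive (6 → 9). Not NE.
(The remaining 4 profiles each have a profitable deviation by the same check.)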